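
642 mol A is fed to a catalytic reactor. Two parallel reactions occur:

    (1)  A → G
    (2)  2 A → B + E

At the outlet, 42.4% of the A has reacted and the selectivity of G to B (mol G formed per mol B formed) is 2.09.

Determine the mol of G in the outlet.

139 mol

Conversion of A: A consumed = 0.424 × 642 = 272.2 mol = 1ξ₁ + 2ξ₂.
Selectivity: 1ξ₁ / (1ξ₂) = 2.09 → ξ₁ = 2.09 ξ₂.
Substitute: (1·2.09 + 2) ξ₂ = 272.2 → ξ₂ = 66.55 mol, ξ₁ = 139.1 mol.
Outlet amounts (n = n₀ + Σ ν·ξ):
  A: 642 − 1(139.1) − 2(66.55) = 369.8
  G: 0 + 1(139.1) = 139.1
  B: 0 + 1(66.55) = 66.55
  E: 0 + 1(66.55) = 66.55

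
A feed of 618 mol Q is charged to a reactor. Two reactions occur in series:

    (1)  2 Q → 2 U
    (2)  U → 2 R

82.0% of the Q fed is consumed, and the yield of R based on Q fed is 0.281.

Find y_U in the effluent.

0.596

Conversion of Q: Q consumed = 2ξ₁ = 0.82 × 618 → ξ₁ = 253.4 mol.
Yield of R: 2ξ₂ / 618 = 0.281 → ξ₂ = 86.83 mol.
Outlet amounts (n = n₀ + Σ ν·ξ):
  Q: 618 − 2(253.4) = 111.2
  U: 0 + 2(253.4) − 1(86.83) = 419.9
  R: 0 + 2(86.83) = 173.7
Total out = 704.8 mol; y_U = 419.9 / 704.8 = 0.5958.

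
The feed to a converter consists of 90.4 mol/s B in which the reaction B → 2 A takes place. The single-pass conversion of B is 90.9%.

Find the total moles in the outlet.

B reacted = 0.909 × 90.4 = 82.17 mol/s; ν_B = −1, so ξ = 82.17/1 = 82.17 mol/s.
Outlet amounts (n = n₀ + ν ξ):
  B: 90.4 − 1(82.17) = 8.226
  A: 0 + 2(82.17) = 164.3
Total out = 8.226 + 164.3 = 172.6 mol/s.

173 mol/s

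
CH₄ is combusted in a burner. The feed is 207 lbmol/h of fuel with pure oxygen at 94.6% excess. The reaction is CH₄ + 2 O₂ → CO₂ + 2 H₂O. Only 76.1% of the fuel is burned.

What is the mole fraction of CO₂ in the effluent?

0.156

Stoichiometric O₂ = 2 × 207 = 414 lbmol/h; O₂ fed = 414 × 1.946 = 805.6 lbmol/h.
Fuel reacted = 0.761 × 207 → ξ = 157.5 lbmol/h.
Outlet (n = n₀ + ν ξ):
  CH₄: 207 − 1(157.5) = 49.47
  O₂: 805.6 − 2(157.5) = 490.6
  CO₂: 0 + 1(157.5) = 157.5
  H₂O: 0 + 2(157.5) = 315.1
Total out = 1013 lbmol/h; y_CO₂ = 157.5 / 1013 = 0.1556.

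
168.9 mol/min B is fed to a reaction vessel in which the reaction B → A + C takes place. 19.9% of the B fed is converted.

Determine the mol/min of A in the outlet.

B reacted = 0.199 × 168.9 = 33.61 mol/min; ν_B = −1, so ξ = 33.61/1 = 33.61 mol/min.
Outlet amounts (n = n₀ + ν ξ):
  B: 168.9 − 1(33.61) = 135.3
  A: 0 + 1(33.61) = 33.61
  C: 0 + 1(33.61) = 33.61

33.6 mol/min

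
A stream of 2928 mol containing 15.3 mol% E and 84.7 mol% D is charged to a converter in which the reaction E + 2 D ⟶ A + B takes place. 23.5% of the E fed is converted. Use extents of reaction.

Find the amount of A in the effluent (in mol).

105 mol

E reacted = 0.235 × 448 = 105.3 mol; ν_E = −1, so ξ = 105.3/1 = 105.3 mol.
Outlet amounts (n = n₀ + ν ξ):
  E: 448 − 1(105.3) = 342.7
  D: 2480 − 2(105.3) = 2269
  A: 0 + 1(105.3) = 105.3
  B: 0 + 1(105.3) = 105.3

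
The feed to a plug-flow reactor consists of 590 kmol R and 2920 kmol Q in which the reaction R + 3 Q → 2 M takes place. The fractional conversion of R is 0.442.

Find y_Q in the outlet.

0.715

R reacted = 0.442 × 590 = 260.8 kmol; ν_R = −1, so ξ = 260.8/1 = 260.8 kmol.
Outlet amounts (n = n₀ + ν ξ):
  R: 590 − 1(260.8) = 329.2
  Q: 2920 − 3(260.8) = 2138
  M: 0 + 2(260.8) = 521.6
Total out = 2988 kmol; y_Q = 2138 / 2988 = 0.7153.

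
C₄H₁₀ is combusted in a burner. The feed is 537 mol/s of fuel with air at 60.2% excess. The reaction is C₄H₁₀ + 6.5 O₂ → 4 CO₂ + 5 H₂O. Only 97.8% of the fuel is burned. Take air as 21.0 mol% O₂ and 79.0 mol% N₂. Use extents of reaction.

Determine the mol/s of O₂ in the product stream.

Stoichiometric O₂ = 6.5 × 537 = 3490 mol/s; O₂ fed = 3490 × 1.602 = 5592 mol/s.
N₂ fed = 5592 × 79/21 = 21040 mol/s.
Fuel reacted = 0.978 × 537 → ξ = 525.2 mol/s.
Outlet (n = n₀ + ν ξ):
  C₄H₁₀: 537 − 1(525.2) = 11.81
  O₂: 5592 − 6.5(525.2) = 2178
  N₂: 21040 (inert)
  CO₂: 0 + 4(525.2) = 2101
  H₂O: 0 + 5(525.2) = 2626

2180 mol/s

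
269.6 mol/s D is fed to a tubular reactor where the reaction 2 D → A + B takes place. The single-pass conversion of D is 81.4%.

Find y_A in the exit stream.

0.407

D reacted = 0.814 × 269.6 = 219.5 mol/s; ν_D = −2, so ξ = 219.5/2 = 109.7 mol/s.
Outlet amounts (n = n₀ + ν ξ):
  D: 269.6 − 2(109.7) = 50.15
  A: 0 + 1(109.7) = 109.7
  B: 0 + 1(109.7) = 109.7
Total out = 269.6 mol/s; y_A = 109.7 / 269.6 = 0.407.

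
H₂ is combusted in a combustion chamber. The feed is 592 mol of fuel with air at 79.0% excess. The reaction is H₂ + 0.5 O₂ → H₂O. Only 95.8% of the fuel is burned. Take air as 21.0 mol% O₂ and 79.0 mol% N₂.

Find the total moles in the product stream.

2830 mol

Stoichiometric O₂ = 0.5 × 592 = 296 mol; O₂ fed = 296 × 1.790 = 529.8 mol.
N₂ fed = 529.8 × 79/21 = 1993 mol.
Fuel reacted = 0.958 × 592 → ξ = 567.1 mol.
Outlet (n = n₀ + ν ξ):
  H₂: 592 − 1(567.1) = 24.86
  O₂: 529.8 − 0.5(567.1) = 246.3
  N₂: 1993 (inert)
  H₂O: 0 + 1(567.1) = 567.1
Total out = 24.86 + 246.3 + 1993 + 567.1 = 2831 mol.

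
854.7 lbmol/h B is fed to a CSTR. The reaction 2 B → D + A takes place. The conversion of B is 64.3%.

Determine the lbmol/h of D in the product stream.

B reacted = 0.643 × 854.7 = 549.6 lbmol/h; ν_B = −2, so ξ = 549.6/2 = 274.8 lbmol/h.
Outlet amounts (n = n₀ + ν ξ):
  B: 854.7 − 2(274.8) = 305.1
  D: 0 + 1(274.8) = 274.8
  A: 0 + 1(274.8) = 274.8

275 lbmol/h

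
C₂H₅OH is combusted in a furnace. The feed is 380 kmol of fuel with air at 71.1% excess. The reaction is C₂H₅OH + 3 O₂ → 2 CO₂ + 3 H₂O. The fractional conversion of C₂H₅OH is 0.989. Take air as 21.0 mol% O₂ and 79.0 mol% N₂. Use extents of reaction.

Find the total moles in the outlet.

10000 kmol

Stoichiometric O₂ = 3 × 380 = 1140 kmol; O₂ fed = 1140 × 1.711 = 1951 kmol.
N₂ fed = 1951 × 79/21 = 7338 kmol.
Fuel reacted = 0.989 × 380 → ξ = 375.8 kmol.
Outlet (n = n₀ + ν ξ):
  C₂H₅OH: 380 − 1(375.8) = 4.18
  O₂: 1951 − 3(375.8) = 823.1
  N₂: 7338 (inert)
  CO₂: 0 + 2(375.8) = 751.6
  H₂O: 0 + 3(375.8) = 1127
Total out = 4.18 + 823.1 + 7338 + 751.6 + 1127 = 10040 kmol.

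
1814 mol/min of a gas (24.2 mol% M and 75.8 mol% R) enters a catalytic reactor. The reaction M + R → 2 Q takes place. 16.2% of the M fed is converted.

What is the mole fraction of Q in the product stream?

M reacted = 0.162 × 439 = 71.12 mol/min; ν_M = −1, so ξ = 71.12/1 = 71.12 mol/min.
Outlet amounts (n = n₀ + ν ξ):
  M: 439 − 1(71.12) = 367.9
  R: 1375 − 1(71.12) = 1304
  Q: 0 + 2(71.12) = 142.2
Total out = 1814 mol/min; y_Q = 142.2 / 1814 = 0.07841.

0.0784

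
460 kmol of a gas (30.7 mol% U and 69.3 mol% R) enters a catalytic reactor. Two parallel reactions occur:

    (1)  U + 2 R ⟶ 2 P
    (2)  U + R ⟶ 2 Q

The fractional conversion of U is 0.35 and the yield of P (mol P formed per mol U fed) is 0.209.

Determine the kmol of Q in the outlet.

69.3 kmol

Yield of P: 2ξ₁ / 141.2 = 0.209 → ξ₁ = 14.76 kmol.
Conversion of U: 1ξ₁ + 1ξ₂ = 0.35 × 141.2 = 49.43 → ξ₂ = 34.67 kmol.
Outlet amounts (n = n₀ + Σ ν·ξ):
  U: 141.2 − 1(14.76) − 1(34.67) = 91.79
  R: 318.8 − 2(14.76) − 1(34.67) = 254.6
  P: 0 + 2(14.76) = 29.51
  Q: 0 + 2(34.67) = 69.34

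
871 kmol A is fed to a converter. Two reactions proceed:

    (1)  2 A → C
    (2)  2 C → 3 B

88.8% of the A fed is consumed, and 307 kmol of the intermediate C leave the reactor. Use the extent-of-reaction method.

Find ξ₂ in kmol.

ξ₂ = 39.9 kmol

Conversion of A: A consumed = 2ξ₁ = 0.888 × 871 → ξ₁ = 386.7 kmol.
C balance: n_C = 0 + 1ξ₁ − 2ξ₂ = 307 → ξ₂ = (1·386.7 − 307)/2 = 39.86 kmol.
Outlet amounts (n = n₀ + Σ ν·ξ):
  A: 871 − 2(386.7) = 97.55
  C: 0 + 1(386.7) − 2(39.86) = 307
  B: 0 + 3(39.86) = 119.6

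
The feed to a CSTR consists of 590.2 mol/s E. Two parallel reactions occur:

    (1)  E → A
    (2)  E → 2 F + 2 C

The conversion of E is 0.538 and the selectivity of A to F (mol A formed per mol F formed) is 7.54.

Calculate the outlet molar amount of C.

39.5 mol/s

Conversion of E: E consumed = 0.538 × 590.2 = 317.5 mol/s = 1ξ₁ + 1ξ₂.
Selectivity: 1ξ₁ / (2ξ₂) = 7.54 → ξ₁ = 15.08 ξ₂.
Substitute: (1·15.08 + 1) ξ₂ = 317.5 → ξ₂ = 19.75 mol/s, ξ₁ = 297.8 mol/s.
Outlet amounts (n = n₀ + Σ ν·ξ):
  E: 590.2 − 1(297.8) − 1(19.75) = 272.7
  A: 0 + 1(297.8) = 297.8
  F: 0 + 2(19.75) = 39.49
  C: 0 + 2(19.75) = 39.49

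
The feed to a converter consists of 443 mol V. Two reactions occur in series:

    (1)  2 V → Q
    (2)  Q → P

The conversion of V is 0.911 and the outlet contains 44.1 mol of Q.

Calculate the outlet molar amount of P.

158 mol

Conversion of V: V consumed = 2ξ₁ = 0.911 × 443 → ξ₁ = 201.8 mol.
Q balance: n_Q = 0 + 1ξ₁ − 1ξ₂ = 44.1 → ξ₂ = (1·201.8 − 44.1)/1 = 157.7 mol.
Outlet amounts (n = n₀ + Σ ν·ξ):
  V: 443 − 2(201.8) = 39.43
  Q: 0 + 1(201.8) − 1(157.7) = 44.1
  P: 0 + 1(157.7) = 157.7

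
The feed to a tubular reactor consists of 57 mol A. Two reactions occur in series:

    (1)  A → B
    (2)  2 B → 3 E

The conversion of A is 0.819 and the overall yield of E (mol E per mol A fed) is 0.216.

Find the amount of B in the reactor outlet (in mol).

Conversion of A: A consumed = 1ξ₁ = 0.819 × 57 → ξ₁ = 46.68 mol.
Yield of E: 3ξ₂ / 57 = 0.216 → ξ₂ = 4.104 mol.
Outlet amounts (n = n₀ + Σ ν·ξ):
  A: 57 − 1(46.68) = 10.32
  B: 0 + 1(46.68) − 2(4.104) = 38.48
  E: 0 + 3(4.104) = 12.31

38.5 mol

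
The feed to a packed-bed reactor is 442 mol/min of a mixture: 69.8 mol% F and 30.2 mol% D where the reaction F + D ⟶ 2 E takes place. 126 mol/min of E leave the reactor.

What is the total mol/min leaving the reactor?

442 mol/min

For E: n = n₀ + 2ξ → 126 = 0 + 2ξ, giving ξ = 63 mol/min.
Outlet amounts (n = n₀ + ν ξ):
  F: 308.5 − 1(63) = 245.5
  D: 133.5 − 1(63) = 70.48
  E: 0 + 2(63) = 126
Total out = 245.5 + 70.48 + 126 = 442 mol/min.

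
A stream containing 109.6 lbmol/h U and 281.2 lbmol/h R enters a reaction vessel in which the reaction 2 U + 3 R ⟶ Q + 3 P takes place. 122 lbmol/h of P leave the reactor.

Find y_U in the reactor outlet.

For P: n = n₀ + 3ξ → 122 = 0 + 3ξ, giving ξ = 40.67 lbmol/h.
Outlet amounts (n = n₀ + ν ξ):
  U: 109.6 − 2(40.67) = 28.27
  R: 281.2 − 3(40.67) = 159.2
  Q: 0 + 1(40.67) = 40.67
  P: 0 + 3(40.67) = 122
Total out = 350.1 lbmol/h; y_U = 28.27 / 350.1 = 0.08073.

0.0807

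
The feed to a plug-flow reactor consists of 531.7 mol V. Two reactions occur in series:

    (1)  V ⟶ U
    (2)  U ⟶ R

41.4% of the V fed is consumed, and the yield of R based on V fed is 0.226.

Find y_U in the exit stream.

0.188

Conversion of V: V consumed = 1ξ₁ = 0.414 × 531.7 → ξ₁ = 220.1 mol.
Yield of R: 1ξ₂ / 531.7 = 0.226 → ξ₂ = 120.2 mol.
Outlet amounts (n = n₀ + Σ ν·ξ):
  V: 531.7 − 1(220.1) = 311.6
  U: 0 + 1(220.1) − 1(120.2) = 99.96
  R: 0 + 1(120.2) = 120.2
Total out = 531.7 mol; y_U = 99.96 / 531.7 = 0.188.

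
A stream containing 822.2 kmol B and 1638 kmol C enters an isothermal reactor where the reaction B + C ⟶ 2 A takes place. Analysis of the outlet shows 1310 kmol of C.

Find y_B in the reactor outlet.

For C: n = n₀ − 1ξ → 1310 = 1638 − 1ξ, giving ξ = 328 kmol.
Outlet amounts (n = n₀ + ν ξ):
  B: 822.2 − 1(328) = 494.2
  C: 1638 − 1(328) = 1310
  A: 0 + 2(328) = 656
Total out = 2460 kmol; y_B = 494.2 / 2460 = 0.2009.

0.201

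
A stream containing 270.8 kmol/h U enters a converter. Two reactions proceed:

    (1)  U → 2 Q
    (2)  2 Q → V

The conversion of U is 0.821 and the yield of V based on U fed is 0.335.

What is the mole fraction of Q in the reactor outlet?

0.654

Conversion of U: U consumed = 1ξ₁ = 0.821 × 270.8 → ξ₁ = 222.3 kmol/h.
Yield of V: 1ξ₂ / 270.8 = 0.335 → ξ₂ = 90.72 kmol/h.
Outlet amounts (n = n₀ + Σ ν·ξ):
  U: 270.8 − 1(222.3) = 48.47
  Q: 0 + 2(222.3) − 2(90.72) = 263.2
  V: 0 + 1(90.72) = 90.72
Total out = 402.4 kmol/h; y_Q = 263.2 / 402.4 = 0.6541.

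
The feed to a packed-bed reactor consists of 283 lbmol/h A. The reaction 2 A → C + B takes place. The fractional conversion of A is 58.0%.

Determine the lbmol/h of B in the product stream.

82.1 lbmol/h

A reacted = 0.58 × 283 = 164.1 lbmol/h; ν_A = −2, so ξ = 164.1/2 = 82.07 lbmol/h.
Outlet amounts (n = n₀ + ν ξ):
  A: 283 − 2(82.07) = 118.9
  C: 0 + 1(82.07) = 82.07
  B: 0 + 1(82.07) = 82.07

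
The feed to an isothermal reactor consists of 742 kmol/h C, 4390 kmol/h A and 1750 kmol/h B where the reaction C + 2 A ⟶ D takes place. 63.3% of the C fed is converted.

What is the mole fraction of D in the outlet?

0.079

C reacted = 0.633 × 742 = 469.7 kmol/h; ν_C = −1, so ξ = 469.7/1 = 469.7 kmol/h.
Outlet amounts (n = n₀ + ν ξ):
  C: 742 − 1(469.7) = 272.3
  A: 4390 − 2(469.7) = 3451
  D: 0 + 1(469.7) = 469.7
  B: 1750 (inert)
Total out = 5943 kmol/h; y_D = 469.7 / 5943 = 0.07904.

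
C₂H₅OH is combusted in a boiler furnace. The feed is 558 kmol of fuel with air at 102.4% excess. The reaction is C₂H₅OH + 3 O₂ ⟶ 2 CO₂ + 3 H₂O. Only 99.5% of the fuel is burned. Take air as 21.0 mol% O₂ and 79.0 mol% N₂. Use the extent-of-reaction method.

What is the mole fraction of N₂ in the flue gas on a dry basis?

0.818

Stoichiometric O₂ = 3 × 558 = 1674 kmol; O₂ fed = 1674 × 2.024 = 3388 kmol.
N₂ fed = 3388 × 79/21 = 12750 kmol.
Fuel reacted = 0.995 × 558 → ξ = 555.2 kmol.
Outlet (n = n₀ + ν ξ):
  C₂H₅OH: 558 − 1(555.2) = 2.79
  O₂: 3388 − 3(555.2) = 1723
  N₂: 12750 (inert)
  CO₂: 0 + 2(555.2) = 1110
  H₂O: 0 + 3(555.2) = 1666
Dry total = 15580 kmol; y_N₂ (dry) = 12750 / 15580 = 0.818.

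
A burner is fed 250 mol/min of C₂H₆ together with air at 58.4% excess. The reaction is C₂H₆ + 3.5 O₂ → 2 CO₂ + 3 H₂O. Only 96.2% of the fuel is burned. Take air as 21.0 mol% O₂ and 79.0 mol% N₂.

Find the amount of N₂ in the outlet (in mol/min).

5210 mol/min

Stoichiometric O₂ = 3.5 × 250 = 875 mol/min; O₂ fed = 875 × 1.584 = 1386 mol/min.
N₂ fed = 1386 × 79/21 = 5214 mol/min.
Fuel reacted = 0.962 × 250 → ξ = 240.5 mol/min.
Outlet (n = n₀ + ν ξ):
  C₂H₆: 250 − 1(240.5) = 9.5
  O₂: 1386 − 3.5(240.5) = 544.2
  N₂: 5214 (inert)
  CO₂: 0 + 2(240.5) = 481
  H₂O: 0 + 3(240.5) = 721.5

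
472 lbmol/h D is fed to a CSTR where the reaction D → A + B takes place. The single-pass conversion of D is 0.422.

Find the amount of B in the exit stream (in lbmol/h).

199 lbmol/h

D reacted = 0.422 × 472 = 199.2 lbmol/h; ν_D = −1, so ξ = 199.2/1 = 199.2 lbmol/h.
Outlet amounts (n = n₀ + ν ξ):
  D: 472 − 1(199.2) = 272.8
  A: 0 + 1(199.2) = 199.2
  B: 0 + 1(199.2) = 199.2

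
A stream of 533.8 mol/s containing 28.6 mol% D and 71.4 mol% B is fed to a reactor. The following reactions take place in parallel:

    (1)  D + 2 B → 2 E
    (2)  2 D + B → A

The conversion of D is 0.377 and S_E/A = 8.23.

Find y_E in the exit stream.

0.163

Conversion of D: D consumed = 0.377 × 152.7 = 57.56 mol/s = 1ξ₁ + 2ξ₂.
Selectivity: 2ξ₁ / (1ξ₂) = 8.23 → ξ₁ = 4.115 ξ₂.
Substitute: (1·4.115 + 2) ξ₂ = 57.56 → ξ₂ = 9.412 mol/s, ξ₁ = 38.73 mol/s.
Outlet amounts (n = n₀ + Σ ν·ξ):
  D: 152.7 − 1(38.73) − 2(9.412) = 95.11
  B: 381.1 − 2(38.73) − 1(9.412) = 294.3
  E: 0 + 2(38.73) = 77.46
  A: 0 + 1(9.412) = 9.412
Total out = 476.2 mol/s; y_E = 77.46 / 476.2 = 0.1627.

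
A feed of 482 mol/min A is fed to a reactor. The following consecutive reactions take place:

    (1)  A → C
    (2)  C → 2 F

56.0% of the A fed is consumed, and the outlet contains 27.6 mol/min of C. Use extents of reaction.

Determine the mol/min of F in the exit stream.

485 mol/min

Conversion of A: A consumed = 1ξ₁ = 0.56 × 482 → ξ₁ = 269.9 mol/min.
C balance: n_C = 0 + 1ξ₁ − 1ξ₂ = 27.6 → ξ₂ = (1·269.9 − 27.6)/1 = 242.3 mol/min.
Outlet amounts (n = n₀ + Σ ν·ξ):
  A: 482 − 1(269.9) = 212.1
  C: 0 + 1(269.9) − 1(242.3) = 27.6
  F: 0 + 2(242.3) = 484.6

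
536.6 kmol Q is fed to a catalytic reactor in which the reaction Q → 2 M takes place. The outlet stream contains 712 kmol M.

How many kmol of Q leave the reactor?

181 kmol

For M: n = n₀ + 2ξ → 712 = 0 + 2ξ, giving ξ = 356 kmol.
Outlet amounts (n = n₀ + ν ξ):
  Q: 536.6 − 1(356) = 180.6
  M: 0 + 2(356) = 712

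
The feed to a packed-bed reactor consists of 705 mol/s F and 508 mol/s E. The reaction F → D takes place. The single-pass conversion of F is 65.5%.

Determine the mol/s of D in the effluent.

F reacted = 0.655 × 705 = 461.8 mol/s; ν_F = −1, so ξ = 461.8/1 = 461.8 mol/s.
Outlet amounts (n = n₀ + ν ξ):
  F: 705 − 1(461.8) = 243.2
  D: 0 + 1(461.8) = 461.8
  E: 508 (inert)

462 mol/s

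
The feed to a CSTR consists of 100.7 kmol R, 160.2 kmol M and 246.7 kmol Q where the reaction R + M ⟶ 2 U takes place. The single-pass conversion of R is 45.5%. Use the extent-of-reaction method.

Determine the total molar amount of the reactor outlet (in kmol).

R reacted = 0.455 × 100.7 = 45.82 kmol; ν_R = −1, so ξ = 45.82/1 = 45.82 kmol.
Outlet amounts (n = n₀ + ν ξ):
  R: 100.7 − 1(45.82) = 54.88
  M: 160.2 − 1(45.82) = 114.4
  U: 0 + 2(45.82) = 91.64
  Q: 246.7 (inert)
Total out = 54.88 + 114.4 + 91.64 + 246.7 = 507.6 kmol.

508 kmol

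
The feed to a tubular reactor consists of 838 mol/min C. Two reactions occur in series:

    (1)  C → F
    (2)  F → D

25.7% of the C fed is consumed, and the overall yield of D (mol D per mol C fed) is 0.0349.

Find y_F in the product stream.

0.222

Conversion of C: C consumed = 1ξ₁ = 0.257 × 838 → ξ₁ = 215.4 mol/min.
Yield of D: 1ξ₂ / 838 = 0.0349 → ξ₂ = 29.25 mol/min.
Outlet amounts (n = n₀ + Σ ν·ξ):
  C: 838 − 1(215.4) = 622.6
  F: 0 + 1(215.4) − 1(29.25) = 186.1
  D: 0 + 1(29.25) = 29.25
Total out = 838 mol/min; y_F = 186.1 / 838 = 0.2221.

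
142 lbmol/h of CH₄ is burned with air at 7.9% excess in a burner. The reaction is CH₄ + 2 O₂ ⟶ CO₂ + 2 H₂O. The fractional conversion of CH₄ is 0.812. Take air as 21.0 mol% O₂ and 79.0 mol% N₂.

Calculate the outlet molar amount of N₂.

Stoichiometric O₂ = 2 × 142 = 284 lbmol/h; O₂ fed = 284 × 1.079 = 306.4 lbmol/h.
N₂ fed = 306.4 × 79/21 = 1153 lbmol/h.
Fuel reacted = 0.812 × 142 → ξ = 115.3 lbmol/h.
Outlet (n = n₀ + ν ξ):
  CH₄: 142 − 1(115.3) = 26.7
  O₂: 306.4 − 2(115.3) = 75.83
  N₂: 1153 (inert)
  CO₂: 0 + 1(115.3) = 115.3
  H₂O: 0 + 2(115.3) = 230.6

1150 lbmol/h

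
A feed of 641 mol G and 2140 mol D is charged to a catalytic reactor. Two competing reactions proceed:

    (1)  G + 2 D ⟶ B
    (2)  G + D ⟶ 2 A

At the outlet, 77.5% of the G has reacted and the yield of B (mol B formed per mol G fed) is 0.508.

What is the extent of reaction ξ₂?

ξ₂ = 171 mol

Yield of B: 1ξ₁ / 641 = 0.508 → ξ₁ = 325.6 mol.
Conversion of G: 1ξ₁ + 1ξ₂ = 0.775 × 641 = 496.8 → ξ₂ = 171.1 mol.
Outlet amounts (n = n₀ + Σ ν·ξ):
  G: 641 − 1(325.6) − 1(171.1) = 144.2
  D: 2140 − 2(325.6) − 1(171.1) = 1318
  B: 0 + 1(325.6) = 325.6
  A: 0 + 2(171.1) = 342.3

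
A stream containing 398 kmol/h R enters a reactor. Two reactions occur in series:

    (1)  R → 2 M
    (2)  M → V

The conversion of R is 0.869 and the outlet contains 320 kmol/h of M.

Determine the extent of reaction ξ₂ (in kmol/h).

ξ₂ = 372 kmol/h

Conversion of R: R consumed = 1ξ₁ = 0.869 × 398 → ξ₁ = 345.9 kmol/h.
M balance: n_M = 0 + 2ξ₁ − 1ξ₂ = 320 → ξ₂ = (2·345.9 − 320)/1 = 371.7 kmol/h.
Outlet amounts (n = n₀ + Σ ν·ξ):
  R: 398 − 1(345.9) = 52.14
  M: 0 + 2(345.9) − 1(371.7) = 320
  V: 0 + 1(371.7) = 371.7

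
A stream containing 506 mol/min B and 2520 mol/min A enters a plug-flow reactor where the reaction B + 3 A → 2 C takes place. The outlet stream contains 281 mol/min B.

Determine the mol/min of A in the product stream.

For B: n = n₀ − 1ξ → 281 = 506 − 1ξ, giving ξ = 225 mol/min.
Outlet amounts (n = n₀ + ν ξ):
  B: 506 − 1(225) = 281
  A: 2520 − 3(225) = 1845
  C: 0 + 2(225) = 450

1840 mol/min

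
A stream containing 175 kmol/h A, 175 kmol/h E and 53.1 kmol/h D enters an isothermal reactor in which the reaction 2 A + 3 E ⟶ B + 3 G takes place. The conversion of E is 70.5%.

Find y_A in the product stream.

E reacted = 0.705 × 175 = 123.4 kmol/h; ν_E = −3, so ξ = 123.4/3 = 41.12 kmol/h.
Outlet amounts (n = n₀ + ν ξ):
  A: 175 − 2(41.12) = 92.75
  E: 175 − 3(41.12) = 51.62
  B: 0 + 1(41.12) = 41.12
  G: 0 + 3(41.12) = 123.4
  D: 53.1 (inert)
Total out = 362 kmol/h; y_A = 92.75 / 362 = 0.2562.

0.256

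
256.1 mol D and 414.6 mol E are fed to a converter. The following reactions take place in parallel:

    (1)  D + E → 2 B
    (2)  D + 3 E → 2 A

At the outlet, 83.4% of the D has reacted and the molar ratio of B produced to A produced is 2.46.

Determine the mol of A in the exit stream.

123 mol

Conversion of D: D consumed = 0.834 × 256.1 = 213.6 mol = 1ξ₁ + 1ξ₂.
Selectivity: 2ξ₁ / (2ξ₂) = 2.46 → ξ₁ = 2.46 ξ₂.
Substitute: (1·2.46 + 1) ξ₂ = 213.6 → ξ₂ = 61.73 mol, ξ₁ = 151.9 mol.
Outlet amounts (n = n₀ + Σ ν·ξ):
  D: 256.1 − 1(151.9) − 1(61.73) = 42.51
  E: 414.6 − 1(151.9) − 3(61.73) = 77.55
  B: 0 + 2(151.9) = 303.7
  A: 0 + 2(61.73) = 123.5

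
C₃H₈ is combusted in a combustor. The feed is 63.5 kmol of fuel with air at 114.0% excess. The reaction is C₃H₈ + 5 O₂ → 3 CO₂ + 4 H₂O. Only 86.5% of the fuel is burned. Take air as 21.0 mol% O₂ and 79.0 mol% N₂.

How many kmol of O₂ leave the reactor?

Stoichiometric O₂ = 5 × 63.5 = 317.5 kmol; O₂ fed = 317.5 × 2.140 = 679.4 kmol.
N₂ fed = 679.4 × 79/21 = 2556 kmol.
Fuel reacted = 0.865 × 63.5 → ξ = 54.93 kmol.
Outlet (n = n₀ + ν ξ):
  C₃H₈: 63.5 − 1(54.93) = 8.572
  O₂: 679.4 − 5(54.93) = 404.8
  N₂: 2556 (inert)
  CO₂: 0 + 3(54.93) = 164.8
  H₂O: 0 + 4(54.93) = 219.7

405 kmol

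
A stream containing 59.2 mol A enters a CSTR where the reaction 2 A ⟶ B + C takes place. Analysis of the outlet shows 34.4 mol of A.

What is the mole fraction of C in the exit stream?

For A: n = n₀ − 2ξ → 34.4 = 59.2 − 2ξ, giving ξ = 12.4 mol.
Outlet amounts (n = n₀ + ν ξ):
  A: 59.2 − 2(12.4) = 34.4
  B: 0 + 1(12.4) = 12.4
  C: 0 + 1(12.4) = 12.4
Total out = 59.2 mol; y_C = 12.4 / 59.2 = 0.2095.

0.209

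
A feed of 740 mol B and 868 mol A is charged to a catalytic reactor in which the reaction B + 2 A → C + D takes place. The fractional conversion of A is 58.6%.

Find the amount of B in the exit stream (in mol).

486 mol

A reacted = 0.586 × 868 = 508.6 mol; ν_A = −2, so ξ = 508.6/2 = 254.3 mol.
Outlet amounts (n = n₀ + ν ξ):
  B: 740 − 1(254.3) = 485.7
  A: 868 − 2(254.3) = 359.4
  C: 0 + 1(254.3) = 254.3
  D: 0 + 1(254.3) = 254.3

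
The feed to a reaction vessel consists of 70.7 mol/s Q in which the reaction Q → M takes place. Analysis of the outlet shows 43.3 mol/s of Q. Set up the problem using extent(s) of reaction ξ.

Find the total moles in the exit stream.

For Q: n = n₀ − 1ξ → 43.3 = 70.7 − 1ξ, giving ξ = 27.4 mol/s.
Outlet amounts (n = n₀ + ν ξ):
  Q: 70.7 − 1(27.4) = 43.3
  M: 0 + 1(27.4) = 27.4
Total out = 43.3 + 27.4 = 70.7 mol/s.

70.7 mol/s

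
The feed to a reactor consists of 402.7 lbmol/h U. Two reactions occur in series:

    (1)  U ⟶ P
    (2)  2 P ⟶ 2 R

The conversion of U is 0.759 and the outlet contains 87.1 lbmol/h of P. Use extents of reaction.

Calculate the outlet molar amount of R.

Conversion of U: U consumed = 1ξ₁ = 0.759 × 402.7 → ξ₁ = 305.6 lbmol/h.
P balance: n_P = 0 + 1ξ₁ − 2ξ₂ = 87.1 → ξ₂ = (1·305.6 − 87.1)/2 = 109.3 lbmol/h.
Outlet amounts (n = n₀ + Σ ν·ξ):
  U: 402.7 − 1(305.6) = 97.05
  P: 0 + 1(305.6) − 2(109.3) = 87.1
  R: 0 + 2(109.3) = 218.5

219 lbmol/h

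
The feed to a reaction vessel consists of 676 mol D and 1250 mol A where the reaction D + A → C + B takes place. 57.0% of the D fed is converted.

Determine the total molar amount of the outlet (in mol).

1930 mol

D reacted = 0.57 × 676 = 385.3 mol; ν_D = −1, so ξ = 385.3/1 = 385.3 mol.
Outlet amounts (n = n₀ + ν ξ):
  D: 676 − 1(385.3) = 290.7
  A: 1250 − 1(385.3) = 864.7
  C: 0 + 1(385.3) = 385.3
  B: 0 + 1(385.3) = 385.3
Total out = 290.7 + 864.7 + 385.3 + 385.3 = 1926 mol.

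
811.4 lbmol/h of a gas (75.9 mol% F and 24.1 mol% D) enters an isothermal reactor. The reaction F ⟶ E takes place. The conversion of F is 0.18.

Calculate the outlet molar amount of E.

F reacted = 0.18 × 615.9 = 110.9 lbmol/h; ν_F = −1, so ξ = 110.9/1 = 110.9 lbmol/h.
Outlet amounts (n = n₀ + ν ξ):
  F: 615.9 − 1(110.9) = 505
  E: 0 + 1(110.9) = 110.9
  D: 195.5 (inert)

111 lbmol/h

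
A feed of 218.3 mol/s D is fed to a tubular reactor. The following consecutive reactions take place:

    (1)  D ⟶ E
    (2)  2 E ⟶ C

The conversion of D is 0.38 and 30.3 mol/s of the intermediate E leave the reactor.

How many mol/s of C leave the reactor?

Conversion of D: D consumed = 1ξ₁ = 0.38 × 218.3 → ξ₁ = 82.95 mol/s.
E balance: n_E = 0 + 1ξ₁ − 2ξ₂ = 30.3 → ξ₂ = (1·82.95 − 30.3)/2 = 26.33 mol/s.
Outlet amounts (n = n₀ + Σ ν·ξ):
  D: 218.3 − 1(82.95) = 135.3
  E: 0 + 1(82.95) − 2(26.33) = 30.3
  C: 0 + 1(26.33) = 26.33

26.3 mol/s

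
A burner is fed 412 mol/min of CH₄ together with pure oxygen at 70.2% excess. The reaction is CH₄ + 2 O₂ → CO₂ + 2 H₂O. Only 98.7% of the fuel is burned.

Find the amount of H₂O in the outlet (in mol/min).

Stoichiometric O₂ = 2 × 412 = 824 mol/min; O₂ fed = 824 × 1.702 = 1402 mol/min.
Fuel reacted = 0.987 × 412 → ξ = 406.6 mol/min.
Outlet (n = n₀ + ν ξ):
  CH₄: 412 − 1(406.6) = 5.356
  O₂: 1402 − 2(406.6) = 589.2
  CO₂: 0 + 1(406.6) = 406.6
  H₂O: 0 + 2(406.6) = 813.3

813 mol/min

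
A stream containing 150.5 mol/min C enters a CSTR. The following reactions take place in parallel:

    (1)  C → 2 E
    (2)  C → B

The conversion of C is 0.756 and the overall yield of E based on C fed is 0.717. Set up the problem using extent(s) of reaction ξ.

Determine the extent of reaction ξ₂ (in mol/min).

Yield of E: 2ξ₁ / 150.5 = 0.717 → ξ₁ = 53.95 mol/min.
Conversion of C: 1ξ₁ + 1ξ₂ = 0.756 × 150.5 = 113.8 → ξ₂ = 59.82 mol/min.
Outlet amounts (n = n₀ + Σ ν·ξ):
  C: 150.5 − 1(53.95) − 1(59.82) = 36.72
  E: 0 + 2(53.95) = 107.9
  B: 0 + 1(59.82) = 59.82

ξ₂ = 59.8 mol/min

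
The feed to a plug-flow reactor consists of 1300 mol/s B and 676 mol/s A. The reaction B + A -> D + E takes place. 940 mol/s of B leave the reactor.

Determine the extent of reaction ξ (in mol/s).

ξ = 360 mol/s

For B: n = n₀ − 1ξ → 940 = 1300 − 1ξ, giving ξ = 360 mol/s.
Outlet amounts (n = n₀ + ν ξ):
  B: 1300 − 1(360) = 940
  A: 676 − 1(360) = 316
  D: 0 + 1(360) = 360
  E: 0 + 1(360) = 360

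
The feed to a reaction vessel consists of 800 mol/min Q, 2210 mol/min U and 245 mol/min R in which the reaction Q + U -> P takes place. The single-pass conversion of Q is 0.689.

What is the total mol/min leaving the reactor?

2700 mol/min

Q reacted = 0.689 × 800 = 551.2 mol/min; ν_Q = −1, so ξ = 551.2/1 = 551.2 mol/min.
Outlet amounts (n = n₀ + ν ξ):
  Q: 800 − 1(551.2) = 248.8
  U: 2210 − 1(551.2) = 1659
  P: 0 + 1(551.2) = 551.2
  R: 245 (inert)
Total out = 248.8 + 1659 + 551.2 + 245 = 2704 mol/min.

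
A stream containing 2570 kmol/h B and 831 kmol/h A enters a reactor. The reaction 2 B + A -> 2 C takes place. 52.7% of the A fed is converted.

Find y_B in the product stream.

A reacted = 0.527 × 831 = 437.9 kmol/h; ν_A = −1, so ξ = 437.9/1 = 437.9 kmol/h.
Outlet amounts (n = n₀ + ν ξ):
  B: 2570 − 2(437.9) = 1694
  A: 831 − 1(437.9) = 393.1
  C: 0 + 2(437.9) = 875.9
Total out = 2963 kmol/h; y_B = 1694 / 2963 = 0.5717.

0.572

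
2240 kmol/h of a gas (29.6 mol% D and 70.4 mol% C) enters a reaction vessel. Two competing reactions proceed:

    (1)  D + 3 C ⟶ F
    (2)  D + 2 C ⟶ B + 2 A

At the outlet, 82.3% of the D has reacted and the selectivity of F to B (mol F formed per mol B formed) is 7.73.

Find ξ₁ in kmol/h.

Conversion of D: D consumed = 0.823 × 663 = 545.7 kmol/h = 1ξ₁ + 1ξ₂.
Selectivity: 1ξ₁ / (1ξ₂) = 7.73 → ξ₁ = 7.73 ξ₂.
Substitute: (1·7.73 + 1) ξ₂ = 545.7 → ξ₂ = 62.51 kmol/h, ξ₁ = 483.2 kmol/h.
Outlet amounts (n = n₀ + Σ ν·ξ):
  D: 663 − 1(483.2) − 1(62.51) = 117.4
  C: 1577 − 3(483.2) − 2(62.51) = 2.421
  F: 0 + 1(483.2) = 483.2
  B: 0 + 1(62.51) = 62.51
  A: 0 + 2(62.51) = 125

ξ₁ = 483 kmol/h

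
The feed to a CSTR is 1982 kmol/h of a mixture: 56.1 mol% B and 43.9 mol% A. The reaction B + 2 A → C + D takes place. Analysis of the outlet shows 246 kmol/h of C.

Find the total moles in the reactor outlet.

1740 kmol/h

For C: n = n₀ + 1ξ → 246 = 0 + 1ξ, giving ξ = 246 kmol/h.
Outlet amounts (n = n₀ + ν ξ):
  B: 1112 − 1(246) = 865.9
  A: 870.1 − 2(246) = 378.1
  C: 0 + 1(246) = 246
  D: 0 + 1(246) = 246
Total out = 865.9 + 378.1 + 246 + 246 = 1736 kmol/h.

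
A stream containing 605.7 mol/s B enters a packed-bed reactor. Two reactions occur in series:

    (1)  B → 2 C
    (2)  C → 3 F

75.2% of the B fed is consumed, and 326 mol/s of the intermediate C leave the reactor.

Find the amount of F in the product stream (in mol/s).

Conversion of B: B consumed = 1ξ₁ = 0.752 × 605.7 → ξ₁ = 455.5 mol/s.
C balance: n_C = 0 + 2ξ₁ − 1ξ₂ = 326 → ξ₂ = (2·455.5 − 326)/1 = 585 mol/s.
Outlet amounts (n = n₀ + Σ ν·ξ):
  B: 605.7 − 1(455.5) = 150.2
  C: 0 + 2(455.5) − 1(585) = 326
  F: 0 + 3(585) = 1755

1750 mol/s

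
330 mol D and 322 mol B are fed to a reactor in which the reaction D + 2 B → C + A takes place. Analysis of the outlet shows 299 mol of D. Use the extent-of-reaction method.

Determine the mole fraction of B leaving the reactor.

For D: n = n₀ − 1ξ → 299 = 330 − 1ξ, giving ξ = 31 mol.
Outlet amounts (n = n₀ + ν ξ):
  D: 330 − 1(31) = 299
  B: 322 − 2(31) = 260
  C: 0 + 1(31) = 31
  A: 0 + 1(31) = 31
Total out = 621 mol; y_B = 260 / 621 = 0.4187.

0.419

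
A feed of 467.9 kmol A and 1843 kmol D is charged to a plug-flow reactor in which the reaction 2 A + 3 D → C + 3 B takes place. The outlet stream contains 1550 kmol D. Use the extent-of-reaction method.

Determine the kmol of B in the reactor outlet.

293 kmol

For D: n = n₀ − 3ξ → 1550 = 1843 − 3ξ, giving ξ = 97.67 kmol.
Outlet amounts (n = n₀ + ν ξ):
  A: 467.9 − 2(97.67) = 272.6
  D: 1843 − 3(97.67) = 1550
  C: 0 + 1(97.67) = 97.67
  B: 0 + 3(97.67) = 293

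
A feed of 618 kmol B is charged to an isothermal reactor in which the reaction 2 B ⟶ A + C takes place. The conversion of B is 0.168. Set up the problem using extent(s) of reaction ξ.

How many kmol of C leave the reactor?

51.9 kmol

B reacted = 0.168 × 618 = 103.8 kmol; ν_B = −2, so ξ = 103.8/2 = 51.91 kmol.
Outlet amounts (n = n₀ + ν ξ):
  B: 618 − 2(51.91) = 514.2
  A: 0 + 1(51.91) = 51.91
  C: 0 + 1(51.91) = 51.91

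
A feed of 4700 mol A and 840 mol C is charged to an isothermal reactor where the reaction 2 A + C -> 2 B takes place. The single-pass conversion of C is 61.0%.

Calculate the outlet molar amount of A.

C reacted = 0.61 × 840 = 512.4 mol; ν_C = −1, so ξ = 512.4/1 = 512.4 mol.
Outlet amounts (n = n₀ + ν ξ):
  A: 4700 − 2(512.4) = 3675
  C: 840 − 1(512.4) = 327.6
  B: 0 + 2(512.4) = 1025

3680 mol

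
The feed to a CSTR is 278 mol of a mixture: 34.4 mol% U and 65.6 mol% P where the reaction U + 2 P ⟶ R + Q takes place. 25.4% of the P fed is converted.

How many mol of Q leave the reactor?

23.2 mol

P reacted = 0.254 × 182.4 = 46.32 mol; ν_P = −2, so ξ = 46.32/2 = 23.16 mol.
Outlet amounts (n = n₀ + ν ξ):
  U: 95.63 − 1(23.16) = 72.47
  P: 182.4 − 2(23.16) = 136
  R: 0 + 1(23.16) = 23.16
  Q: 0 + 1(23.16) = 23.16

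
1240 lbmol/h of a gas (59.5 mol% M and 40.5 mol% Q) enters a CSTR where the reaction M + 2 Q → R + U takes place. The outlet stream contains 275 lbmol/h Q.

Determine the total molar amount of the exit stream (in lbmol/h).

1130 lbmol/h

For Q: n = n₀ − 2ξ → 275 = 502.2 − 2ξ, giving ξ = 113.6 lbmol/h.
Outlet amounts (n = n₀ + ν ξ):
  M: 737.8 − 1(113.6) = 624.2
  Q: 502.2 − 2(113.6) = 275
  R: 0 + 1(113.6) = 113.6
  U: 0 + 1(113.6) = 113.6
Total out = 624.2 + 275 + 113.6 + 113.6 = 1126 lbmol/h.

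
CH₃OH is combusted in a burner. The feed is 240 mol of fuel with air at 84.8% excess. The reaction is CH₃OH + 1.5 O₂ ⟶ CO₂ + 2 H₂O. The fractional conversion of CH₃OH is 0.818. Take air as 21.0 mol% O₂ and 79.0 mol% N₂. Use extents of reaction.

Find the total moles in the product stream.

3510 mol

Stoichiometric O₂ = 1.5 × 240 = 360 mol; O₂ fed = 360 × 1.848 = 665.3 mol.
N₂ fed = 665.3 × 79/21 = 2503 mol.
Fuel reacted = 0.818 × 240 → ξ = 196.3 mol.
Outlet (n = n₀ + ν ξ):
  CH₃OH: 240 − 1(196.3) = 43.68
  O₂: 665.3 − 1.5(196.3) = 370.8
  N₂: 2503 (inert)
  CO₂: 0 + 1(196.3) = 196.3
  H₂O: 0 + 2(196.3) = 392.6
Total out = 43.68 + 370.8 + 2503 + 196.3 + 392.6 = 3506 mol.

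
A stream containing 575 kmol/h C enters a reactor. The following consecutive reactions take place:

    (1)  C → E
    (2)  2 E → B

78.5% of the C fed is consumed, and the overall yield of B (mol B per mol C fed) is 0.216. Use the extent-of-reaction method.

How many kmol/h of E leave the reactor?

Conversion of C: C consumed = 1ξ₁ = 0.785 × 575 → ξ₁ = 451.4 kmol/h.
Yield of B: 1ξ₂ / 575 = 0.216 → ξ₂ = 124.2 kmol/h.
Outlet amounts (n = n₀ + Σ ν·ξ):
  C: 575 − 1(451.4) = 123.6
  E: 0 + 1(451.4) − 2(124.2) = 203
  B: 0 + 1(124.2) = 124.2

203 kmol/h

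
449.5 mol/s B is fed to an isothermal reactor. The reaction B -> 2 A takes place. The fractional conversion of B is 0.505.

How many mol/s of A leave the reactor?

B reacted = 0.505 × 449.5 = 227 mol/s; ν_B = −1, so ξ = 227/1 = 227 mol/s.
Outlet amounts (n = n₀ + ν ξ):
  B: 449.5 − 1(227) = 222.5
  A: 0 + 2(227) = 454

454 mol/s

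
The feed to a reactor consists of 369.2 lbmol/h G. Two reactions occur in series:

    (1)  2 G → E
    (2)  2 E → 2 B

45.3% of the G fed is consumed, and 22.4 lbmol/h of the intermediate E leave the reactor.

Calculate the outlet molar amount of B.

Conversion of G: G consumed = 2ξ₁ = 0.453 × 369.2 → ξ₁ = 83.62 lbmol/h.
E balance: n_E = 0 + 1ξ₁ − 2ξ₂ = 22.4 → ξ₂ = (1·83.62 − 22.4)/2 = 30.61 lbmol/h.
Outlet amounts (n = n₀ + Σ ν·ξ):
  G: 369.2 − 2(83.62) = 202
  E: 0 + 1(83.62) − 2(30.61) = 22.4
  B: 0 + 2(30.61) = 61.22

61.2 lbmol/h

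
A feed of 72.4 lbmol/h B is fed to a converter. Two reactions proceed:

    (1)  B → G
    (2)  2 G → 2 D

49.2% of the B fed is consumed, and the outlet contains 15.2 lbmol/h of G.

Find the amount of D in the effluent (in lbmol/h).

20.4 lbmol/h

Conversion of B: B consumed = 1ξ₁ = 0.492 × 72.4 → ξ₁ = 35.62 lbmol/h.
G balance: n_G = 0 + 1ξ₁ − 2ξ₂ = 15.2 → ξ₂ = (1·35.62 − 15.2)/2 = 10.21 lbmol/h.
Outlet amounts (n = n₀ + Σ ν·ξ):
  B: 72.4 − 1(35.62) = 36.78
  G: 0 + 1(35.62) − 2(10.21) = 15.2
  D: 0 + 2(10.21) = 20.42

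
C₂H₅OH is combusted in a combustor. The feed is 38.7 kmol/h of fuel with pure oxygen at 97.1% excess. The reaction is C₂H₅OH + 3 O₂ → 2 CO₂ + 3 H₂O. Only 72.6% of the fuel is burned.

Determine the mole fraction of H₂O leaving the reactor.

Stoichiometric O₂ = 3 × 38.7 = 116.1 kmol/h; O₂ fed = 116.1 × 1.971 = 228.8 kmol/h.
Fuel reacted = 0.726 × 38.7 → ξ = 28.1 kmol/h.
Outlet (n = n₀ + ν ξ):
  C₂H₅OH: 38.7 − 1(28.1) = 10.6
  O₂: 228.8 − 3(28.1) = 144.5
  CO₂: 0 + 2(28.1) = 56.19
  H₂O: 0 + 3(28.1) = 84.29
Total out = 295.6 kmol/h; y_H₂O = 84.29 / 295.6 = 0.2851.

0.285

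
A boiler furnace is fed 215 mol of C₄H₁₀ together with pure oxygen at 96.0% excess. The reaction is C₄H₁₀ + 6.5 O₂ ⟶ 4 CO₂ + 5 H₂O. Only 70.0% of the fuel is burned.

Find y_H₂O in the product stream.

0.237

Stoichiometric O₂ = 6.5 × 215 = 1398 mol; O₂ fed = 1398 × 1.960 = 2739 mol.
Fuel reacted = 0.7 × 215 → ξ = 150.5 mol.
Outlet (n = n₀ + ν ξ):
  C₄H₁₀: 215 − 1(150.5) = 64.5
  O₂: 2739 − 6.5(150.5) = 1761
  CO₂: 0 + 4(150.5) = 602
  H₂O: 0 + 5(150.5) = 752.5
Total out = 3180 mol; y_H₂O = 752.5 / 3180 = 0.2366.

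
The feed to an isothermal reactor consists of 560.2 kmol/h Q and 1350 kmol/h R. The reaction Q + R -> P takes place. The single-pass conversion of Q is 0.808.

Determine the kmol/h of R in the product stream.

Q reacted = 0.808 × 560.2 = 452.6 kmol/h; ν_Q = −1, so ξ = 452.6/1 = 452.6 kmol/h.
Outlet amounts (n = n₀ + ν ξ):
  Q: 560.2 − 1(452.6) = 107.6
  R: 1350 − 1(452.6) = 897.4
  P: 0 + 1(452.6) = 452.6

897 kmol/h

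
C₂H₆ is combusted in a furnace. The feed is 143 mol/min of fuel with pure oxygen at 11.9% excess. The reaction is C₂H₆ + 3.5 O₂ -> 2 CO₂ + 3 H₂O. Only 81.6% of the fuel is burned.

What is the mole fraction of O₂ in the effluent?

0.199

Stoichiometric O₂ = 3.5 × 143 = 500.5 mol/min; O₂ fed = 500.5 × 1.119 = 560.1 mol/min.
Fuel reacted = 0.816 × 143 → ξ = 116.7 mol/min.
Outlet (n = n₀ + ν ξ):
  C₂H₆: 143 − 1(116.7) = 26.31
  O₂: 560.1 − 3.5(116.7) = 151.7
  CO₂: 0 + 2(116.7) = 233.4
  H₂O: 0 + 3(116.7) = 350.1
Total out = 761.4 mol/min; y_O₂ = 151.7 / 761.4 = 0.1992.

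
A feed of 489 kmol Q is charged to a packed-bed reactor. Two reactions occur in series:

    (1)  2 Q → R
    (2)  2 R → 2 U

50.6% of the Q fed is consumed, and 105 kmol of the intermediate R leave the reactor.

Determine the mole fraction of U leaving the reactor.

0.0512

Conversion of Q: Q consumed = 2ξ₁ = 0.506 × 489 → ξ₁ = 123.7 kmol.
R balance: n_R = 0 + 1ξ₁ − 2ξ₂ = 105 → ξ₂ = (1·123.7 − 105)/2 = 9.358 kmol.
Outlet amounts (n = n₀ + Σ ν·ξ):
  Q: 489 − 2(123.7) = 241.6
  R: 0 + 1(123.7) − 2(9.358) = 105
  U: 0 + 2(9.358) = 18.72
Total out = 365.3 kmol; y_U = 18.72 / 365.3 = 0.05124.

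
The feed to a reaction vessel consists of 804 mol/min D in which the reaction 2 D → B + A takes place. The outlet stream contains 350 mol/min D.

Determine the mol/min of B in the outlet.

227 mol/min

For D: n = n₀ − 2ξ → 350 = 804 − 2ξ, giving ξ = 227 mol/min.
Outlet amounts (n = n₀ + ν ξ):
  D: 804 − 2(227) = 350
  B: 0 + 1(227) = 227
  A: 0 + 1(227) = 227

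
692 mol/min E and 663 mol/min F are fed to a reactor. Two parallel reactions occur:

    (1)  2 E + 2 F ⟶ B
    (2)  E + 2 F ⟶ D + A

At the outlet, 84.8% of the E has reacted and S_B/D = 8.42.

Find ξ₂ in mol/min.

Conversion of E: E consumed = 0.848 × 692 = 586.8 mol/min = 2ξ₁ + 1ξ₂.
Selectivity: 1ξ₁ / (1ξ₂) = 8.42 → ξ₁ = 8.42 ξ₂.
Substitute: (2·8.42 + 1) ξ₂ = 586.8 → ξ₂ = 32.89 mol/min, ξ₁ = 277 mol/min.
Outlet amounts (n = n₀ + Σ ν·ξ):
  E: 692 − 2(277) − 1(32.89) = 105.2
  F: 663 − 2(277) − 2(32.89) = 43.29
  B: 0 + 1(277) = 277
  D: 0 + 1(32.89) = 32.89
  A: 0 + 1(32.89) = 32.89

ξ₂ = 32.9 mol/min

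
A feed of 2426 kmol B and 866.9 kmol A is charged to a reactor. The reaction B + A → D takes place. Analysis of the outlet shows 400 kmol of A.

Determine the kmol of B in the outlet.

1960 kmol

For A: n = n₀ − 1ξ → 400 = 866.9 − 1ξ, giving ξ = 466.9 kmol.
Outlet amounts (n = n₀ + ν ξ):
  B: 2426 − 1(466.9) = 1959
  A: 866.9 − 1(466.9) = 400
  D: 0 + 1(466.9) = 466.9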